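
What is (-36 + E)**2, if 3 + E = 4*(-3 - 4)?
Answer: 4489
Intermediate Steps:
E = -31 (E = -3 + 4*(-3 - 4) = -3 + 4*(-7) = -3 - 28 = -31)
(-36 + E)**2 = (-36 - 31)**2 = (-67)**2 = 4489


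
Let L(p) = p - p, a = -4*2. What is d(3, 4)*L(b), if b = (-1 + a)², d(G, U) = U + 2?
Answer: 0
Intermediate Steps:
a = -8
d(G, U) = 2 + U
b = 81 (b = (-1 - 8)² = (-9)² = 81)
L(p) = 0
d(3, 4)*L(b) = (2 + 4)*0 = 6*0 = 0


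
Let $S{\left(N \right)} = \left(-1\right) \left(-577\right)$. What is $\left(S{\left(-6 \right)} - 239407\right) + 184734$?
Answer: $-54096$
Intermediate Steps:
$S{\left(N \right)} = 577$
$\left(S{\left(-6 \right)} - 239407\right) + 184734 = \left(577 - 239407\right) + 184734 = -238830 + 184734 = -54096$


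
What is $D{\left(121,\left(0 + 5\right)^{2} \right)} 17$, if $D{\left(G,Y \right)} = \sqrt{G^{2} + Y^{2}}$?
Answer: $17 \sqrt{15266} \approx 2100.4$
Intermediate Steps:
$D{\left(121,\left(0 + 5\right)^{2} \right)} 17 = \sqrt{121^{2} + \left(\left(0 + 5\right)^{2}\right)^{2}} \cdot 17 = \sqrt{14641 + \left(5^{2}\right)^{2}} \cdot 17 = \sqrt{14641 + 25^{2}} \cdot 17 = \sqrt{14641 + 625} \cdot 17 = \sqrt{15266} \cdot 17 = 17 \sqrt{15266}$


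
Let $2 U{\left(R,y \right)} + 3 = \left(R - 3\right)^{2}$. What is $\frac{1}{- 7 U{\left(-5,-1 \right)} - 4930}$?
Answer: $- \frac{2}{10287} \approx -0.00019442$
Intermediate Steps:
$U{\left(R,y \right)} = - \frac{3}{2} + \frac{\left(-3 + R\right)^{2}}{2}$ ($U{\left(R,y \right)} = - \frac{3}{2} + \frac{\left(R - 3\right)^{2}}{2} = - \frac{3}{2} + \frac{\left(-3 + R\right)^{2}}{2}$)
$\frac{1}{- 7 U{\left(-5,-1 \right)} - 4930} = \frac{1}{- 7 \left(- \frac{3}{2} + \frac{\left(-3 - 5\right)^{2}}{2}\right) - 4930} = \frac{1}{- 7 \left(- \frac{3}{2} + \frac{\left(-8\right)^{2}}{2}\right) - 4930} = \frac{1}{- 7 \left(- \frac{3}{2} + \frac{1}{2} \cdot 64\right) - 4930} = \frac{1}{- 7 \left(- \frac{3}{2} + 32\right) - 4930} = \frac{1}{\left(-7\right) \frac{61}{2} - 4930} = \frac{1}{- \frac{427}{2} - 4930} = \frac{1}{- \frac{10287}{2}} = - \frac{2}{10287}$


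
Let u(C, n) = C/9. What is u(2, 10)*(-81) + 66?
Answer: 48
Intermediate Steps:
u(C, n) = C/9 (u(C, n) = C*(⅑) = C/9)
u(2, 10)*(-81) + 66 = ((⅑)*2)*(-81) + 66 = (2/9)*(-81) + 66 = -18 + 66 = 48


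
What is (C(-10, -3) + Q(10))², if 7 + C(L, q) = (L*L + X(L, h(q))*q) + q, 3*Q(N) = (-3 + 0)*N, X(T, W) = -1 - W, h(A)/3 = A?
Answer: 3136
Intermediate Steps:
h(A) = 3*A
Q(N) = -N (Q(N) = ((-3 + 0)*N)/3 = (-3*N)/3 = -N)
C(L, q) = -7 + q + L² + q*(-1 - 3*q) (C(L, q) = -7 + ((L*L + (-1 - 3*q)*q) + q) = -7 + ((L² + (-1 - 3*q)*q) + q) = -7 + ((L² + q*(-1 - 3*q)) + q) = -7 + (q + L² + q*(-1 - 3*q)) = -7 + q + L² + q*(-1 - 3*q))
(C(-10, -3) + Q(10))² = ((-7 + (-10)² - 3*(-3)²) - 1*10)² = ((-7 + 100 - 3*9) - 10)² = ((-7 + 100 - 27) - 10)² = (66 - 10)² = 56² = 3136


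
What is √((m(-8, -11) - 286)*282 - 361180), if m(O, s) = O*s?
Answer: 2*I*√104254 ≈ 645.77*I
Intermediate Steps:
√((m(-8, -11) - 286)*282 - 361180) = √((-8*(-11) - 286)*282 - 361180) = √((88 - 286)*282 - 361180) = √(-198*282 - 361180) = √(-55836 - 361180) = √(-417016) = 2*I*√104254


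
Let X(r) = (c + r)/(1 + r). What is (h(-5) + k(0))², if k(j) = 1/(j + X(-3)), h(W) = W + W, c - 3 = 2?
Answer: 121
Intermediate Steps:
c = 5 (c = 3 + 2 = 5)
X(r) = (5 + r)/(1 + r)
h(W) = 2*W
k(j) = 1/(-1 + j) (k(j) = 1/(j + (5 - 3)/(1 - 3)) = 1/(j + 2/(-2)) = 1/(j - ½*2) = 1/(j - 1) = 1/(-1 + j))
(h(-5) + k(0))² = (2*(-5) + 1/(-1 + 0))² = (-10 + 1/(-1))² = (-10 - 1)² = (-11)² = 121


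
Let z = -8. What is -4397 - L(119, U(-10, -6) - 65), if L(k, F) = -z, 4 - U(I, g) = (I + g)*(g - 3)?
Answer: -4405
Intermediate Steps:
U(I, g) = 4 - (-3 + g)*(I + g) (U(I, g) = 4 - (I + g)*(g - 3) = 4 - (I + g)*(-3 + g) = 4 - (-3 + g)*(I + g))
L(k, F) = 8 (L(k, F) = -1*(-8) = 8)
-4397 - L(119, U(-10, -6) - 65) = -4397 - 1*8 = -4397 - 8 = -4405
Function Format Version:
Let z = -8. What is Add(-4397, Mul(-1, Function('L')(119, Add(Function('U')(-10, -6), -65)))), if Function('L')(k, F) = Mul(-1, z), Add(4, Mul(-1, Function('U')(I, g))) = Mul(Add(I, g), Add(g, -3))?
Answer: -4405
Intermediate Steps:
Function('U')(I, g) = Add(4, Mul(-1, Add(-3, g), Add(I, g))) (Function('U')(I, g) = Add(4, Mul(-1, Mul(Add(I, g), Add(g, -3)))) = Add(4, Mul(-1, Mul(Add(I, g), Add(-3, g)))) = Add(4, Mul(-1, Mul(Add(-3, g), Add(I, g)))) = Add(4, Mul(-1, Add(-3, g), Add(I, g))))
Function('L')(k, F) = 8 (Function('L')(k, F) = Mul(-1, -8) = 8)
Add(-4397, Mul(-1, Function('L')(119, Add(Function('U')(-10, -6), -65)))) = Add(-4397, Mul(-1, 8)) = Add(-4397, -8) = -4405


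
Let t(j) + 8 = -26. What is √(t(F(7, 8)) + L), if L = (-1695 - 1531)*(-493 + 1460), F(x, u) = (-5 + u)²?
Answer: 2*I*√779894 ≈ 1766.2*I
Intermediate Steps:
t(j) = -34 (t(j) = -8 - 26 = -34)
L = -3119542 (L = -3226*967 = -3119542)
√(t(F(7, 8)) + L) = √(-34 - 3119542) = √(-3119576) = 2*I*√779894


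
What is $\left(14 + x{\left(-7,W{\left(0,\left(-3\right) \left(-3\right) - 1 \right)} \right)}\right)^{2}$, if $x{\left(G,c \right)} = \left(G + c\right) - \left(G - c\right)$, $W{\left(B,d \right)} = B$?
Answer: $196$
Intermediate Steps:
$x{\left(G,c \right)} = 2 c$
$\left(14 + x{\left(-7,W{\left(0,\left(-3\right) \left(-3\right) - 1 \right)} \right)}\right)^{2} = \left(14 + 2 \cdot 0\right)^{2} = \left(14 + 0\right)^{2} = 14^{2} = 196$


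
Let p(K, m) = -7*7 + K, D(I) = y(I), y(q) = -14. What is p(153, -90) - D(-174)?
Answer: 118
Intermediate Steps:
D(I) = -14
p(K, m) = -49 + K
p(153, -90) - D(-174) = (-49 + 153) - 1*(-14) = 104 + 14 = 118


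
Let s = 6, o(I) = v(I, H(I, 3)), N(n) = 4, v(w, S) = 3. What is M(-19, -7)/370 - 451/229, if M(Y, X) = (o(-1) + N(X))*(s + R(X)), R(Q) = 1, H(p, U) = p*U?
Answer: -155649/84730 ≈ -1.8370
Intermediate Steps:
H(p, U) = U*p
o(I) = 3
M(Y, X) = 49 (M(Y, X) = (3 + 4)*(6 + 1) = 7*7 = 49)
M(-19, -7)/370 - 451/229 = 49/370 - 451/229 = -155649/84730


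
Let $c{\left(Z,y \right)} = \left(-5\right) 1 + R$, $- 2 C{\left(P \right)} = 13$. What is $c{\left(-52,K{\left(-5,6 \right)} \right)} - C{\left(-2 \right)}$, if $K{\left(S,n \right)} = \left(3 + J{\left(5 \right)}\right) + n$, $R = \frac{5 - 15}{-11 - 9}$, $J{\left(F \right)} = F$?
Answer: $2$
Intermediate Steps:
$C{\left(P \right)} = - \frac{13}{2}$ ($C{\left(P \right)} = \left(- \frac{1}{2}\right) 13 = - \frac{13}{2}$)
$R = \frac{1}{2}$ ($R = - \frac{10}{-20} = \left(-10\right) \left(- \frac{1}{20}\right) = \frac{1}{2} \approx 0.5$)
$K{\left(S,n \right)} = 8 + n$ ($K{\left(S,n \right)} = \left(3 + 5\right) + n = 8 + n$)
$c{\left(Z,y \right)} = - \frac{9}{2}$ ($c{\left(Z,y \right)} = \left(-5\right) 1 + \frac{1}{2} = -5 + \frac{1}{2} = - \frac{9}{2}$)
$c{\left(-52,K{\left(-5,6 \right)} \right)} - C{\left(-2 \right)} = - \frac{9}{2} - - \frac{13}{2} = - \frac{9}{2} + \frac{13}{2} = 2$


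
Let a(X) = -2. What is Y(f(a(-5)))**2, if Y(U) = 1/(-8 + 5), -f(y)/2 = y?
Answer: 1/9 ≈ 0.11111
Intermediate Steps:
f(y) = -2*y
Y(U) = -1/3 (Y(U) = 1/(-3) = -1/3)
Y(f(a(-5)))**2 = (-1/3)**2 = 1/9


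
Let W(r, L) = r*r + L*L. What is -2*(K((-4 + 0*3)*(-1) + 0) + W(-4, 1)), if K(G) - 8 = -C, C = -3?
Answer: -56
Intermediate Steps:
W(r, L) = L² + r² (W(r, L) = r² + L² = L² + r²)
K(G) = 11 (K(G) = 8 - 1*(-3) = 8 + 3 = 11)
-2*(K((-4 + 0*3)*(-1) + 0) + W(-4, 1)) = -2*(11 + (1² + (-4)²)) = -2*(11 + (1 + 16)) = -2*(11 + 17) = -2*28 = -56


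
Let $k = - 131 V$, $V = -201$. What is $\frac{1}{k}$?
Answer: $\frac{1}{26331} \approx 3.7978 \cdot 10^{-5}$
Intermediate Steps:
$k = 26331$ ($k = \left(-131\right) \left(-201\right) = 26331$)
$\frac{1}{k} = \frac{1}{26331}$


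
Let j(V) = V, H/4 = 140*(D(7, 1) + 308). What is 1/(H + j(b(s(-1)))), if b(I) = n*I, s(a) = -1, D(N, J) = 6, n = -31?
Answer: 1/175871 ≈ 5.6860e-6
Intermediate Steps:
H = 175840 (H = 4*(140*(6 + 308)) = 4*(140*314) = 4*43960 = 175840)
b(I) = -31*I
1/(H + j(b(s(-1)))) = 1/(175840 - 31*(-1)) = 1/(175840 + 31) = 1/175871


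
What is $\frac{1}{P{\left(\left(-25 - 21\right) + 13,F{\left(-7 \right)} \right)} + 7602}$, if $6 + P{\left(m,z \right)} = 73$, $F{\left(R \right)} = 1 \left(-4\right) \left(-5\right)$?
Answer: $\frac{1}{7669} \approx 0.0001304$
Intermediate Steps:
$F{\left(R \right)} = 20$ ($F{\left(R \right)} = \left(-4\right) \left(-5\right) = 20$)
$P{\left(m,z \right)} = 67$ ($P{\left(m,z \right)} = -6 + 73 = 67$)
$\frac{1}{P{\left(\left(-25 - 21\right) + 13,F{\left(-7 \right)} \right)} + 7602} = \frac{1}{67 + 7602} = \frac{1}{7669}$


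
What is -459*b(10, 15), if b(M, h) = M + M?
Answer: -9180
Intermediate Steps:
b(M, h) = 2*M
-459*b(10, 15) = -918*10 = -459*20 = -9180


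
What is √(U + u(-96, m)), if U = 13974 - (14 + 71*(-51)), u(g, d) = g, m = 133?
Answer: √17485 ≈ 132.23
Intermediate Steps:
U = 17581 (U = 13974 - (14 - 3621) = 13974 - 1*(-3607) = 13974 + 3607 = 17581)
√(U + u(-96, m)) = √(17581 - 96) = √17485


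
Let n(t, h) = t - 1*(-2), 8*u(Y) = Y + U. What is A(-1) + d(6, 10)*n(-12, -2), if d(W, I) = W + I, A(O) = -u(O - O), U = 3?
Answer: -1283/8 ≈ -160.38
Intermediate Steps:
u(Y) = 3/8 + Y/8 (u(Y) = (Y + 3)/8 = (3 + Y)/8 = 3/8 + Y/8)
n(t, h) = 2 + t (n(t, h) = t + 2 = 2 + t)
A(O) = -3/8 (A(O) = -(3/8 + (O - O)/8) = -(3/8 + (⅛)*0) = -(3/8 + 0) = -1*3/8 = -3/8)
d(W, I) = I + W
A(-1) + d(6, 10)*n(-12, -2) = -3/8 + (10 + 6)*(2 - 12) = -3/8 + 16*(-10) = -3/8 - 160 = -1283/8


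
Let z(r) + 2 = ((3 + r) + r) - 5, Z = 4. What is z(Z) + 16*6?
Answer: 100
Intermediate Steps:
z(r) = -4 + 2*r (z(r) = -2 + (((3 + r) + r) - 5) = -2 + ((3 + 2*r) - 5) = -2 + (-2 + 2*r) = -4 + 2*r)
z(Z) + 16*6 = (-4 + 2*4) + 16*6 = (-4 + 8) + 96 = 4 + 96 = 100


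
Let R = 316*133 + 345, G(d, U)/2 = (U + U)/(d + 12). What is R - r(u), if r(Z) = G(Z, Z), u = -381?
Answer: 5211371/123 ≈ 42369.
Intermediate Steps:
G(d, U) = 4*U/(12 + d) (G(d, U) = 2*((U + U)/(d + 12)) = 2*((2*U)/(12 + d)) = 2*(2*U/(12 + d)) = 4*U/(12 + d))
r(Z) = 4*Z/(12 + Z)
R = 42373 (R = 42028 + 345 = 42373)
R - r(u) = 42373 - 4*(-381)/(12 - 381) = 42373 - 4*(-381)/(-369) = 42373 - 4*(-381)*(-1)/369 = 42373 - 1*508/123 = 42373 - 508/123 = 5211371/123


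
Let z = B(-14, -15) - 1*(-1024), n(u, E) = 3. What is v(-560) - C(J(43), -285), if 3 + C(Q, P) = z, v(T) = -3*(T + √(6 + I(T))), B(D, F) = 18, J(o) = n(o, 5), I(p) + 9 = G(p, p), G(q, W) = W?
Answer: 641 - 3*I*√563 ≈ 641.0 - 71.183*I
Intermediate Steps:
I(p) = -9 + p
J(o) = 3
v(T) = -3*T - 3*√(-3 + T) (v(T) = -3*(T + √(6 + (-9 + T))) = -3*(T + √(-3 + T)) = -3*T - 3*√(-3 + T))
z = 1042 (z = 18 - 1*(-1024) = 18 + 1024 = 1042)
C(Q, P) = 1039 (C(Q, P) = -3 + 1042 = 1039)
v(-560) - C(J(43), -285) = (-3*(-560) - 3*√(-3 - 560)) - 1*1039 = (1680 - 3*I*√563) - 1039 = 641 - 3*I*√563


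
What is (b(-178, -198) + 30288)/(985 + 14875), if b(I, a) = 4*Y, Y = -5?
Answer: 7567/3965 ≈ 1.9084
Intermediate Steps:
b(I, a) = -20 (b(I, a) = 4*(-5) = -20)
(b(-178, -198) + 30288)/(985 + 14875) = (-20 + 30288)/(985 + 14875) = 30268/15860 = 30268*(1/15860) = 7567/3965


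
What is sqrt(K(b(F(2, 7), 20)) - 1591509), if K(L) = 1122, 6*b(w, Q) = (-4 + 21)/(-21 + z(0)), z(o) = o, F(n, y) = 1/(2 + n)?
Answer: I*sqrt(1590387) ≈ 1261.1*I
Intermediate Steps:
b(w, Q) = -17/126 (b(w, Q) = ((-4 + 21)/(-21 + 0))/6 = (17/(-21))/6 = (17*(-1/21))/6 = (1/6)*(-17/21) = -17/126)
sqrt(K(b(F(2, 7), 20)) - 1591509) = sqrt(1122 - 1591509) = sqrt(-1590387) = I*sqrt(1590387)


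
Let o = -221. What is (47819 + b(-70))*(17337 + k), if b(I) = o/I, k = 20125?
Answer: 62702977781/35 ≈ 1.7915e+9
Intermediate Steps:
b(I) = -221/I
(47819 + b(-70))*(17337 + k) = (47819 - 221/(-70))*(17337 + 20125) = (47819 - 221*(-1/70))*37462 = (47819 + 221/70)*37462 = (3347551/70)*37462 = 62702977781/35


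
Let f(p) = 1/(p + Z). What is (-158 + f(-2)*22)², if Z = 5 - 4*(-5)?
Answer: 13046544/529 ≈ 24663.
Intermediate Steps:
Z = 25 (Z = 5 + 20 = 25)
f(p) = 1/(25 + p) (f(p) = 1/(p + 25) = 1/(25 + p))
(-158 + f(-2)*22)² = (-158 + 22/(25 - 2))² = (-158 + 22/23)² = (-3612/23)² = 13046544/529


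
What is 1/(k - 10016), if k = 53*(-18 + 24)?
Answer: -1/9698 ≈ -0.00010311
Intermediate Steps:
k = 318 (k = 53*6 = 318)
1/(k - 10016) = 1/(318 - 10016) = 1/(-9698) = -1/9698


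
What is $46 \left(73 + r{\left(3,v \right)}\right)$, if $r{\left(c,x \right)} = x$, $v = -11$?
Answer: $2852$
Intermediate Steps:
$46 \left(73 + r{\left(3,v \right)}\right) = 46 \left(73 - 11\right) = 46 \cdot 62 = 2852$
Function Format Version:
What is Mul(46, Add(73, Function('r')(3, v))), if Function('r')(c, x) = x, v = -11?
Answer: 2852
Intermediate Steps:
Mul(46, Add(73, Function('r')(3, v))) = Mul(46, Add(73, -11)) = Mul(46, 62) = 2852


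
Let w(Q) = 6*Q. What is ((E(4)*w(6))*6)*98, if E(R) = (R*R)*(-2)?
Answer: -677376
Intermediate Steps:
E(R) = -2*R² (E(R) = R²*(-2) = -2*R²)
((E(4)*w(6))*6)*98 = (((-2*4²)*(6*6))*6)*98 = ((-2*16*36)*6)*98 = (-32*36*6)*98 = -1152*6*98 = -6912*98 = -677376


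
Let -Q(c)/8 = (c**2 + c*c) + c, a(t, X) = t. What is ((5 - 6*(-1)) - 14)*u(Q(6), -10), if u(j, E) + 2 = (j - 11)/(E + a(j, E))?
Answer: 1899/634 ≈ 2.9953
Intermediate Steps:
Q(c) = -16*c**2 - 8*c (Q(c) = -8*((c**2 + c*c) + c) = -8*((c**2 + c**2) + c) = -8*(2*c**2 + c) = -8*(c + 2*c**2) = -16*c**2 - 8*c)
u(j, E) = -2 + (-11 + j)/(E + j) (u(j, E) = -2 + (j - 11)/(E + j) = -2 + (-11 + j)/(E + j))
((5 - 6*(-1)) - 14)*u(Q(6), -10) = ((5 - 6*(-1)) - 14)*((-11 - (-8)*6*(1 + 2*6) - 2*(-10))/(-10 - 8*6*(1 + 2*6))) = ((5 + 6) - 14)*((-11 - (-8)*6*(1 + 12) + 20)/(-10 - 8*6*(1 + 12))) = (11 - 14)*((-11 - (-8)*6*13 + 20)/(-10 - 8*6*13)) = -3*(-11 - 1*(-624) + 20)/(-10 - 624) = -3*(-11 + 624 + 20)/(-634) = -(-3)*633/634 = -3*(-633/634) = 1899/634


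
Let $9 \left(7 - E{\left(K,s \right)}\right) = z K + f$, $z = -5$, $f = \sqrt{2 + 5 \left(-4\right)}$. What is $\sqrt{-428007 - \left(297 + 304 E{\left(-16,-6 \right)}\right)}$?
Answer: $\frac{4 \sqrt{-240598 + 57 i \sqrt{2}}}{3} \approx 0.10956 + 654.01 i$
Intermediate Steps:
$f = 3 i \sqrt{2}$ ($f = \sqrt{2 - 20} = \sqrt{-18} = 3 i \sqrt{2} \approx 4.2426 i$)
$E{\left(K,s \right)} = 7 + \frac{5 K}{9} - \frac{i \sqrt{2}}{3}$ ($E{\left(K,s \right)} = 7 - \frac{- 5 K + 3 i \sqrt{2}}{9} = 7 + \left(\frac{5 K}{9} - \frac{i \sqrt{2}}{3}\right) = 7 + \frac{5 K}{9} - \frac{i \sqrt{2}}{3}$)
$\sqrt{-428007 - \left(297 + 304 E{\left(-16,-6 \right)}\right)} = \sqrt{-428007 - \left(297 + 304 \left(7 + \frac{5}{9} \left(-16\right) - \frac{i \sqrt{2}}{3}\right)\right)} = \sqrt{-428007 - \left(297 + 304 \left(7 - \frac{80}{9} - \frac{i \sqrt{2}}{3}\right)\right)} = \sqrt{-428007 - \left(297 + 304 \left(- \frac{17}{9} - \frac{i \sqrt{2}}{3}\right)\right)} = \sqrt{-428007 - \left(- \frac{2495}{9} - \frac{304 i \sqrt{2}}{3}\right)} = \sqrt{-428007 + \left(\frac{2495}{9} + \frac{304 i \sqrt{2}}{3}\right)} = \sqrt{- \frac{3849568}{9} + \frac{304 i \sqrt{2}}{3}}$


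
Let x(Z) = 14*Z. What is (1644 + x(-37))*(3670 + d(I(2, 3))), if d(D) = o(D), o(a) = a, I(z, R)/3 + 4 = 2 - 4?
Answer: 4112152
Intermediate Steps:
I(z, R) = -18 (I(z, R) = -12 + 3*(2 - 4) = -12 + 3*(-2) = -12 - 6 = -18)
d(D) = D
(1644 + x(-37))*(3670 + d(I(2, 3))) = (1644 + 14*(-37))*(3670 - 18) = (1644 - 518)*3652 = 1126*3652 = 4112152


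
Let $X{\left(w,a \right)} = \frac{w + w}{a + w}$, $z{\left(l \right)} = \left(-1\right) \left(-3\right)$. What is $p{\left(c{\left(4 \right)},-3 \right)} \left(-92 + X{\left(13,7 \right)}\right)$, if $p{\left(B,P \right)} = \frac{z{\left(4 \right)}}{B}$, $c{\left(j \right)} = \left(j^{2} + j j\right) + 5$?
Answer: $- \frac{2721}{370} \approx -7.3541$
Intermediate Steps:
$z{\left(l \right)} = 3$
$c{\left(j \right)} = 5 + 2 j^{2}$ ($c{\left(j \right)} = \left(j^{2} + j^{2}\right) + 5 = 2 j^{2} + 5 = 5 + 2 j^{2}$)
$X{\left(w,a \right)} = \frac{2 w}{a + w}$
$p{\left(B,P \right)} = \frac{3}{B}$
$p{\left(c{\left(4 \right)},-3 \right)} \left(-92 + X{\left(13,7 \right)}\right) = \frac{3}{5 + 2 \cdot 4^{2}} \left(-92 + 2 \cdot 13 \frac{1}{7 + 13}\right) = \frac{3}{5 + 2 \cdot 16} \left(-92 + 2 \cdot 13 \cdot \frac{1}{20}\right) = \frac{3}{5 + 32} \left(-92 + 2 \cdot 13 \cdot \frac{1}{20}\right) = \frac{3}{37} \left(-92 + \frac{13}{10}\right) = 3 \cdot \frac{1}{37} \left(- \frac{907}{10}\right) = \frac{3}{37} \left(- \frac{907}{10}\right) = - \frac{2721}{370}$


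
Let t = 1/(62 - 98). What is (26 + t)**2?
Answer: 874225/1296 ≈ 674.56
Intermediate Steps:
t = -1/36 (t = 1/(-36) = -1/36 ≈ -0.027778)
(26 + t)**2 = (26 - 1/36)**2 = (935/36)**2 = 874225/1296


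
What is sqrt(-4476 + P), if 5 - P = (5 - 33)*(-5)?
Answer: I*sqrt(4611) ≈ 67.904*I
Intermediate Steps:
P = -135 (P = 5 - (5 - 33)*(-5) = 5 - (-28)*(-5) = 5 - 1*140 = 5 - 140 = -135)
sqrt(-4476 + P) = sqrt(-4476 - 135) = sqrt(-4611) = I*sqrt(4611)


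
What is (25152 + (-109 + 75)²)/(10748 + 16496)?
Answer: 6577/6811 ≈ 0.96564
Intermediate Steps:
(25152 + (-109 + 75)²)/(10748 + 16496) = (25152 + (-34)²)/27244 = (25152 + 1156)*(1/27244) = 26308*(1/27244) = 6577/6811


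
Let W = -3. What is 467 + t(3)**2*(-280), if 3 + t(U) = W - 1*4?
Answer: -27533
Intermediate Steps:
t(U) = -10 (t(U) = -3 + (-3 - 1*4) = -3 + (-3 - 4) = -3 - 7 = -10)
467 + t(3)**2*(-280) = 467 + (-10)**2*(-280) = 467 + 100*(-280) = 467 - 28000 = -27533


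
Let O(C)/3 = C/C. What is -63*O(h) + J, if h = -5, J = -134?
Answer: -323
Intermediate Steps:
O(C) = 3 (O(C) = 3*(C/C) = 3*1 = 3)
-63*O(h) + J = -63*3 - 134 = -189 - 134 = -323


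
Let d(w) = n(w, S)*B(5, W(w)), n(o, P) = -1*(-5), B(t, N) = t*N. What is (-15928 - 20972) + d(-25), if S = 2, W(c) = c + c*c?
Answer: -21900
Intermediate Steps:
W(c) = c + c²
B(t, N) = N*t
n(o, P) = 5
d(w) = 25*w*(1 + w) (d(w) = 5*((w*(1 + w))*5) = 5*(5*w*(1 + w)) = 25*w*(1 + w))
(-15928 - 20972) + d(-25) = (-15928 - 20972) + 25*(-25)*(1 - 25) = -36900 + 25*(-25)*(-24) = -36900 + 15000 = -21900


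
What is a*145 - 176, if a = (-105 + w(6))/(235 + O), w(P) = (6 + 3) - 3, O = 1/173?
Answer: -292087/1232 ≈ -237.08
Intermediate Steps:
O = 1/173 ≈ 0.0057803
w(P) = 6 (w(P) = 9 - 3 = 6)
a = -519/1232 (a = (-105 + 6)/(235 + 1/173) = -99/40656/173 = -99*173/40656 = -519/1232 ≈ -0.42127)
a*145 - 176 = -519/1232*145 - 176 = -75255/1232 - 176 = -292087/1232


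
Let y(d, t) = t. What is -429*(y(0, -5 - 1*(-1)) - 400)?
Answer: 173316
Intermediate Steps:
-429*(y(0, -5 - 1*(-1)) - 400) = -429*((-5 - 1*(-1)) - 400) = -429*((-5 + 1) - 400) = -429*(-4 - 400) = -429*(-404) = 173316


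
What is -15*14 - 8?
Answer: -218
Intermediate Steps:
-15*14 - 8 = -210 - 8 = -218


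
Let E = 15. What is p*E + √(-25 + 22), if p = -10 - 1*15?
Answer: -375 + I*√3 ≈ -375.0 + 1.732*I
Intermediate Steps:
p = -25 (p = -10 - 15 = -25)
p*E + √(-25 + 22) = -25*15 + √(-25 + 22) = -375 + √(-3) = -375 + I*√3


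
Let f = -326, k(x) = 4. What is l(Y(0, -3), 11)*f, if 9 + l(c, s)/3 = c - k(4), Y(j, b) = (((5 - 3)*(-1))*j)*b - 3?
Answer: 15648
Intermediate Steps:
Y(j, b) = -3 - 2*b*j (Y(j, b) = ((2*(-1))*j)*b - 3 = (-2*j)*b - 3 = -2*b*j - 3 = -3 - 2*b*j)
l(c, s) = -39 + 3*c (l(c, s) = -27 + 3*(c - 1*4) = -27 + 3*(c - 4) = -27 + 3*(-4 + c) = -27 + (-12 + 3*c) = -39 + 3*c)
l(Y(0, -3), 11)*f = (-39 + 3*(-3 - 2*(-3)*0))*(-326) = (-39 + 3*(-3 + 0))*(-326) = (-39 + 3*(-3))*(-326) = (-39 - 9)*(-326) = -48*(-326) = 15648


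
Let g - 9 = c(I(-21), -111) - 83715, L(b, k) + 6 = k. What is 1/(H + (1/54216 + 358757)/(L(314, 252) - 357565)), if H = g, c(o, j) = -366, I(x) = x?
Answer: -19372406904/1628696443602601 ≈ -1.1894e-5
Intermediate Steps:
L(b, k) = -6 + k
g = -84072 (g = 9 + (-366 - 83715) = 9 - 84081 = -84072)
H = -84072
1/(H + (1/54216 + 358757)/(L(314, 252) - 357565)) = 1/(-84072 + (1/54216 + 358757)/((-6 + 252) - 357565)) = 1/(-84072 + (1/54216 + 358757)/(246 - 357565)) = 1/(-84072 + (19450369513/54216)/(-357319)) = 1/(-84072 + (19450369513/54216)*(-1/357319)) = 1/(-84072 - 19450369513/19372406904) = 1/(-1628696443602601/19372406904) = -19372406904/1628696443602601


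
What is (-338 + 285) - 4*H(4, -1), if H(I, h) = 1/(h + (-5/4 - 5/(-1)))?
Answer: -599/11 ≈ -54.455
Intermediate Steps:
H(I, h) = 1/(15/4 + h) (H(I, h) = 1/(h + (-5*¼ - 5*(-1))) = 1/(h + (-5/4 + 5)) = 1/(h + 15/4) = 1/(15/4 + h))
(-338 + 285) - 4*H(4, -1) = (-338 + 285) - 16/(15 + 4*(-1)) = -53 - 16/(15 - 4) = -53 - 16/11 = -599/11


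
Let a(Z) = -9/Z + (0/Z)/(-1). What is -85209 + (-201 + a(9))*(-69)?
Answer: -71271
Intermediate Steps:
a(Z) = -9/Z (a(Z) = -9/Z + 0*(-1) = -9/Z + 0 = -9/Z)
-85209 + (-201 + a(9))*(-69) = -85209 + (-201 - 9/9)*(-69) = -85209 + (-201 - 9*1/9)*(-69) = -85209 + (-201 - 1)*(-69) = -85209 - 202*(-69) = -85209 + 13938 = -71271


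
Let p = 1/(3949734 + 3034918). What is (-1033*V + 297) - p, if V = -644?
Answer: 4648628153947/6984652 ≈ 6.6555e+5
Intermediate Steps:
p = 1/6984652 ≈ 1.4317e-7
(-1033*V + 297) - p = (-1033*(-644) + 297) - 1*1/6984652 = (665252 + 297) - 1/6984652 = 665549 - 1/6984652 = 4648628153947/6984652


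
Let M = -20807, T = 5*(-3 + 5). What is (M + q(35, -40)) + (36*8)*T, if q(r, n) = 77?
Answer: -17850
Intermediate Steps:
T = 10 (T = 5*2 = 10)
(M + q(35, -40)) + (36*8)*T = (-20807 + 77) + (36*8)*10 = -20730 + 288*10 = -20730 + 2880 = -17850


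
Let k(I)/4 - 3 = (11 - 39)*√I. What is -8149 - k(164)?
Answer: -8161 + 224*√41 ≈ -6726.7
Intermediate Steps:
k(I) = 12 - 112*√I (k(I) = 12 + 4*((11 - 39)*√I) = 12 + 4*(-28*√I) = 12 - 112*√I)
-8149 - k(164) = -8149 - (12 - 224*√41) = -8149 + (-12 + 224*√41) = -8161 + 224*√41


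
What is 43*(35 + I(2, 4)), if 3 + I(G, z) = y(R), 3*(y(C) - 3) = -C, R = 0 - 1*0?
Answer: 1505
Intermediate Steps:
R = 0 (R = 0 + 0 = 0)
y(C) = 3 - C/3 (y(C) = 3 + (-C)/3 = 3 - C/3)
I(G, z) = 0 (I(G, z) = -3 + (3 - 1/3*0) = -3 + (3 + 0) = -3 + 3 = 0)
43*(35 + I(2, 4)) = 43*(35 + 0) = 43*35 = 1505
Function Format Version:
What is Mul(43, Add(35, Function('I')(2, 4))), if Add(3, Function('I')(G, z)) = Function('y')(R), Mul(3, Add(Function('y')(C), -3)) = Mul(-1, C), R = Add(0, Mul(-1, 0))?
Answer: 1505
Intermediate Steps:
R = 0 (R = Add(0, 0) = 0)
Function('y')(C) = Add(3, Mul(Rational(-1, 3), C)) (Function('y')(C) = Add(3, Mul(Rational(1, 3), Mul(-1, C))) = Add(3, Mul(Rational(-1, 3), C)))
Function('I')(G, z) = 0 (Function('I')(G, z) = Add(-3, Add(3, Mul(Rational(-1, 3), 0))) = Add(-3, Add(3, 0)) = Add(-3, 3) = 0)
Mul(43, Add(35, Function('I')(2, 4))) = Mul(43, Add(35, 0)) = Mul(43, 35) = 1505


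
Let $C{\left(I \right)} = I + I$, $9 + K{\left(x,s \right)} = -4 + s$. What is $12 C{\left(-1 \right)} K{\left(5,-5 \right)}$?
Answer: $432$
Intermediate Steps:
$K{\left(x,s \right)} = -13 + s$ ($K{\left(x,s \right)} = -9 + \left(-4 + s\right) = -13 + s$)
$C{\left(I \right)} = 2 I$
$12 C{\left(-1 \right)} K{\left(5,-5 \right)} = 12 \cdot 2 \left(-1\right) \left(-13 - 5\right) = 12 \left(-2\right) \left(-18\right) = \left(-24\right) \left(-18\right) = 432$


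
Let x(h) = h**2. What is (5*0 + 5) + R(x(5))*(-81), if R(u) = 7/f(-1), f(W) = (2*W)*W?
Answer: -557/2 ≈ -278.50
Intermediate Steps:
f(W) = 2*W**2
R(u) = 7/2 (R(u) = 7/((2*(-1)**2)) = 7/((2*1)) = 7/2)
(5*0 + 5) + R(x(5))*(-81) = (5*0 + 5) + (7/2)*(-81) = (0 + 5) - 567/2 = 5 - 567/2 = -557/2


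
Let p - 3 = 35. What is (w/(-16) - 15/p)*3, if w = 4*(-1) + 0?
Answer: -33/76 ≈ -0.43421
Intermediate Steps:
p = 38 (p = 3 + 35 = 38)
w = -4 (w = -4 + 0 = -4)
(w/(-16) - 15/p)*3 = (-4/(-16) - 15/38)*3 = (-4*(-1/16) - 15*1/38)*3 = (1/4 - 15/38)*3 = -11/76*3 = -33/76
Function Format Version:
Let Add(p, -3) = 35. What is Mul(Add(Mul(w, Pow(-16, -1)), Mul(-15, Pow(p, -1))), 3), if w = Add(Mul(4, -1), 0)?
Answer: Rational(-33, 76) ≈ -0.43421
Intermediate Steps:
p = 38 (p = Add(3, 35) = 38)
w = -4 (w = Add(-4, 0) = -4)
Mul(Add(Mul(w, Pow(-16, -1)), Mul(-15, Pow(p, -1))), 3) = Mul(Add(Mul(-4, Pow(-16, -1)), Mul(-15, Pow(38, -1))), 3) = Mul(Add(Mul(-4, Rational(-1, 16)), Mul(-15, Rational(1, 38))), 3) = Mul(Add(Rational(1, 4), Rational(-15, 38)), 3) = Mul(Rational(-11, 76), 3) = Rational(-33, 76)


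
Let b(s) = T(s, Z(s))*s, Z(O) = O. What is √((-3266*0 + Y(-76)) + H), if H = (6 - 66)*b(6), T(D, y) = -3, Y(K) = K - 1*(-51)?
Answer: √1055 ≈ 32.481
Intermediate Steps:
Y(K) = 51 + K (Y(K) = K + 51 = 51 + K)
b(s) = -3*s
H = 1080 (H = (6 - 66)*(-3*6) = -60*(-18) = 1080)
√((-3266*0 + Y(-76)) + H) = √((-3266*0 + (51 - 76)) + 1080) = √((0 - 25) + 1080) = √(-25 + 1080) = √1055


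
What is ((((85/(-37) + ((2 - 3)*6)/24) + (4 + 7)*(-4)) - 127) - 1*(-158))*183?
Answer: -421083/148 ≈ -2845.2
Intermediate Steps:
((((85/(-37) + ((2 - 3)*6)/24) + (4 + 7)*(-4)) - 127) - 1*(-158))*183 = ((((85*(-1/37) - 1*6*(1/24)) + 11*(-4)) - 127) + 158)*183 = ((((-85/37 - 6*1/24) - 44) - 127) + 158)*183 = ((((-85/37 - ¼) - 44) - 127) + 158)*183 = (((-377/148 - 44) - 127) + 158)*183 = ((-6889/148 - 127) + 158)*183 = (-25685/148 + 158)*183 = -2301/148*183 = -421083/148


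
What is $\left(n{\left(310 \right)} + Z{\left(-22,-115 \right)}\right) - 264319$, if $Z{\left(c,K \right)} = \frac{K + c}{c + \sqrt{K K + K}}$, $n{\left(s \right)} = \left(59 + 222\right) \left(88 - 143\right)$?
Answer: $- \frac{1766214769}{6313} - \frac{137 \sqrt{13110}}{12626} \approx -2.7978 \cdot 10^{5}$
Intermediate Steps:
$n{\left(s \right)} = -15455$ ($n{\left(s \right)} = 281 \left(-55\right) = -15455$)
$Z{\left(c,K \right)} = \frac{K + c}{c + \sqrt{K + K^{2}}}$ ($Z{\left(c,K \right)} = \frac{K + c}{c + \sqrt{K^{2} + K}} = \frac{K + c}{c + \sqrt{K + K^{2}}}$)
$\left(n{\left(310 \right)} + Z{\left(-22,-115 \right)}\right) - 264319 = \left(-15455 + \frac{-115 - 22}{-22 + \sqrt{- 115 \left(1 - 115\right)}}\right) - 264319 = \left(-15455 + \frac{1}{-22 + \sqrt{\left(-115\right) \left(-114\right)}} \left(-137\right)\right) - 264319 = \left(-15455 + \frac{1}{-22 + \sqrt{13110}} \left(-137\right)\right) - 264319 = \left(-15455 - \frac{137}{-22 + \sqrt{13110}}\right) - 264319 = -279774 - \frac{137}{-22 + \sqrt{13110}}$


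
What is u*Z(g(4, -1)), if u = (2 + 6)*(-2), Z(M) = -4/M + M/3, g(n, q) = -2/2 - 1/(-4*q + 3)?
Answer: -1048/21 ≈ -49.905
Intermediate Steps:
g(n, q) = -1 - 1/(3 - 4*q) (g(n, q) = -2*½ - 1/(3 - 4*q) = -1 - 1/(3 - 4*q))
Z(M) = -4/M + M/3 (Z(M) = -4/M + M*(⅓) = -4/M + M/3)
u = -16 (u = 8*(-2) = -16)
u*Z(g(4, -1)) = -16*(-4*(-3 + 4*(-1))/(4*(1 - 1*(-1))) + (4*(1 - 1*(-1))/(-3 + 4*(-1)))/3) = -16*(-4*(-3 - 4)/(4*(1 + 1)) + (4*(1 + 1)/(-3 - 4))/3) = -16*(-4/(4*2/(-7)) + (4*2/(-7))/3) = -16*(-4/(4*(-⅐)*2) + (4*(-⅐)*2)/3) = -16*(-4/(-8/7) + (⅓)*(-8/7)) = -16*(-4*(-7/8) - 8/21) = -16*(7/2 - 8/21) = -16*131/42 = -1048/21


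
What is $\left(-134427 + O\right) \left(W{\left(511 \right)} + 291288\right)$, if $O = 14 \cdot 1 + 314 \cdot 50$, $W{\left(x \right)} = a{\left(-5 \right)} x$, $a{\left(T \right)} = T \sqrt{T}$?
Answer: $-34579672344 + 303311715 i \sqrt{5} \approx -3.458 \cdot 10^{10} + 6.7823 \cdot 10^{8} i$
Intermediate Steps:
$a{\left(T \right)} = T^{\frac{3}{2}}$
$W{\left(x \right)} = - 5 i x \sqrt{5}$ ($W{\left(x \right)} = \left(-5\right)^{\frac{3}{2}} x = - 5 i \sqrt{5} x = - 5 i x \sqrt{5}$)
$O = 15714$ ($O = 14 + 15700 = 15714$)
$\left(-134427 + O\right) \left(W{\left(511 \right)} + 291288\right) = \left(-134427 + 15714\right) \left(\left(-5\right) i 511 \sqrt{5} + 291288\right) = - 118713 \left(- 2555 i \sqrt{5} + 291288\right) = - 118713 \left(291288 - 2555 i \sqrt{5}\right) = -34579672344 + 303311715 i \sqrt{5}$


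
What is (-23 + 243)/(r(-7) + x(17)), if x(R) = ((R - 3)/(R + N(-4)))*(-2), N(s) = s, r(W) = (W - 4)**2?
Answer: 572/309 ≈ 1.8511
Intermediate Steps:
r(W) = (-4 + W)**2
x(R) = -2*(-3 + R)/(-4 + R) (x(R) = ((R - 3)/(R - 4))*(-2) = ((-3 + R)/(-4 + R))*(-2) = -2*(-3 + R)/(-4 + R))
(-23 + 243)/(r(-7) + x(17)) = (-23 + 243)/((-4 - 7)**2 + 2*(3 - 1*17)/(-4 + 17)) = 220/((-11)**2 + 2*(3 - 17)/13) = 220/(121 + 2*(1/13)*(-14)) = 220/(121 - 28/13) = 220/(1545/13) = 220*(13/1545) = 572/309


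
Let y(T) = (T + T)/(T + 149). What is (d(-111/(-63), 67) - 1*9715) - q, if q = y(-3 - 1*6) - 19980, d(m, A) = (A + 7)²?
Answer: 1101879/70 ≈ 15741.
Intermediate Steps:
d(m, A) = (7 + A)²
y(T) = 2*T/(149 + T) (y(T) = (2*T)/(149 + T) = 2*T/(149 + T))
q = -1398609/70 (q = 2*(-3 - 1*6)/(149 + (-3 - 1*6)) - 19980 = 2*(-3 - 6)/(149 + (-3 - 6)) - 19980 = 2*(-9)/(149 - 9) - 19980 = 2*(-9)/140 - 19980 = 2*(-9)*(1/140) - 19980 = -9/70 - 19980 = -1398609/70 ≈ -19980.)
(d(-111/(-63), 67) - 1*9715) - q = ((7 + 67)² - 1*9715) - 1*(-1398609/70) = (74² - 9715) + 1398609/70 = (5476 - 9715) + 1398609/70 = -4239 + 1398609/70 = 1101879/70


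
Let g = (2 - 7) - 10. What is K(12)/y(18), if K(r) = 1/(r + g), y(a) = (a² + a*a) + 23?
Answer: -1/2013 ≈ -0.00049677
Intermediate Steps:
y(a) = 23 + 2*a² (y(a) = (a² + a²) + 23 = 2*a² + 23 = 23 + 2*a²)
g = -15 (g = -5 - 10 = -15)
K(r) = 1/(-15 + r) (K(r) = 1/(r - 15) = 1/(-15 + r))
K(12)/y(18) = 1/((-15 + 12)*(23 + 2*18²)) = 1/((-3)*(23 + 2*324)) = -1/(3*(23 + 648)) = -⅓/671 = -⅓*1/671 = -1/2013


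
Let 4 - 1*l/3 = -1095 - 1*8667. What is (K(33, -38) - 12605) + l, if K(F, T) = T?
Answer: 16655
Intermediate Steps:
l = 29298 (l = 12 - 3*(-1095 - 1*8667) = 12 - 3*(-1095 - 8667) = 12 - 3*(-9762) = 12 + 29286 = 29298)
(K(33, -38) - 12605) + l = (-38 - 12605) + 29298 = -12643 + 29298 = 16655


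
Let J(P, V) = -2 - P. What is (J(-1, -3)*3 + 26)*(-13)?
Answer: -299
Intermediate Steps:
(J(-1, -3)*3 + 26)*(-13) = ((-2 - 1*(-1))*3 + 26)*(-13) = ((-2 + 1)*3 + 26)*(-13) = (-1*3 + 26)*(-13) = (-3 + 26)*(-13) = 23*(-13) = -299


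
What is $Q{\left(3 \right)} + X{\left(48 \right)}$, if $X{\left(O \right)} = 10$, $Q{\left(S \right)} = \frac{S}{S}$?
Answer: $11$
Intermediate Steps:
$Q{\left(S \right)} = 1$
$Q{\left(3 \right)} + X{\left(48 \right)} = 1 + 10 = 11$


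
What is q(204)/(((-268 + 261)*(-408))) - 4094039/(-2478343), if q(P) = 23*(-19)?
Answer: 1515648499/1011163944 ≈ 1.4989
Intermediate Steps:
q(P) = -437
q(204)/(((-268 + 261)*(-408))) - 4094039/(-2478343) = -437*(-1/(408*(-268 + 261))) - 4094039/(-2478343) = -437/((-7*(-408))) - 4094039*(-1/2478343) = -437/2856 + 4094039/2478343 = 1515648499/1011163944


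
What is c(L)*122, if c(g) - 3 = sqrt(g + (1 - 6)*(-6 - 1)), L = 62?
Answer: 366 + 122*sqrt(97) ≈ 1567.6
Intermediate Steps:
c(g) = 3 + sqrt(35 + g) (c(g) = 3 + sqrt(g + (1 - 6)*(-6 - 1)) = 3 + sqrt(g - 5*(-7)) = 3 + sqrt(g + 35) = 3 + sqrt(35 + g))
c(L)*122 = (3 + sqrt(35 + 62))*122 = (3 + sqrt(97))*122 = 366 + 122*sqrt(97)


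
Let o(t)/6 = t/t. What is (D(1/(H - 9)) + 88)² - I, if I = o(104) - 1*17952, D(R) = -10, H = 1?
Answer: 24030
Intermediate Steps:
o(t) = 6 (o(t) = 6*(t/t) = 6*1 = 6)
I = -17946 (I = 6 - 1*17952 = 6 - 17952 = -17946)
(D(1/(H - 9)) + 88)² - I = (-10 + 88)² - 1*(-17946) = 78² + 17946 = 6084 + 17946 = 24030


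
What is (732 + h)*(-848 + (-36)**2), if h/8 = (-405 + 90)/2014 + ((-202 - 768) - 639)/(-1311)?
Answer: 23052660736/69483 ≈ 3.3177e+5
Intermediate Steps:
h = 595276/69483 (h = 8*((-405 + 90)/2014 + ((-202 - 768) - 639)/(-1311)) = 8*(-315*1/2014 + (-970 - 639)*(-1/1311)) = 8*(-315/2014 - 1609*(-1/1311)) = 8*(-315/2014 + 1609/1311) = 8*(148819/138966) = 595276/69483 ≈ 8.5672)
(732 + h)*(-848 + (-36)**2) = (732 + 595276/69483)*(-848 + (-36)**2) = 51456832*(-848 + 1296)/69483 = (51456832/69483)*448 = 23052660736/69483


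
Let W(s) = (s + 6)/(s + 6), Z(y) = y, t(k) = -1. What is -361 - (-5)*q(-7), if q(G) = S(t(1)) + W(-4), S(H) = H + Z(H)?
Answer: -366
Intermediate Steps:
W(s) = 1 (W(s) = (6 + s)/(6 + s) = 1)
S(H) = 2*H (S(H) = H + H = 2*H)
q(G) = -1 (q(G) = 2*(-1) + 1 = -2 + 1 = -1)
-361 - (-5)*q(-7) = -361 - (-5)*(-1) = -361 - 1*5 = -361 - 5 = -366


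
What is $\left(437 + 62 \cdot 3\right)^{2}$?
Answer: $388129$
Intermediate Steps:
$\left(437 + 62 \cdot 3\right)^{2} = \left(437 + 186\right)^{2} = 623^{2} = 388129$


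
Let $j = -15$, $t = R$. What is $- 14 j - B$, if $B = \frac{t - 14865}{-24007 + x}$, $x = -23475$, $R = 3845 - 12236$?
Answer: $\frac{4973982}{23741} \approx 209.51$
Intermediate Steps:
$R = -8391$
$t = -8391$
$B = \frac{11628}{23741}$ ($B = \frac{-8391 - 14865}{-24007 - 23475} = - \frac{23256}{-47482} = \left(-23256\right) \left(- \frac{1}{47482}\right) = \frac{11628}{23741} \approx 0.48979$)
$- 14 j - B = \left(-14\right) \left(-15\right) - \frac{11628}{23741} = 210 - \frac{11628}{23741} = \frac{4973982}{23741}$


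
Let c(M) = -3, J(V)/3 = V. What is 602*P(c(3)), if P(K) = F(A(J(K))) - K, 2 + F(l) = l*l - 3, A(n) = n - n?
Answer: -1204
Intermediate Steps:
J(V) = 3*V
A(n) = 0
F(l) = -5 + l² (F(l) = -2 + (l*l - 3) = -2 + (l² - 3) = -2 + (-3 + l²) = -5 + l²)
P(K) = -5 - K (P(K) = (-5 + 0²) - K = (-5 + 0) - K = -5 - K)
602*P(c(3)) = 602*(-5 - 1*(-3)) = 602*(-5 + 3) = 602*(-2) = -1204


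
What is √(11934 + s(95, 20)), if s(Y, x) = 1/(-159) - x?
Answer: 5*√12047907/159 ≈ 109.15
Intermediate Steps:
s(Y, x) = -1/159 - x
√(11934 + s(95, 20)) = √(11934 + (-1/159 - 1*20)) = √(11934 + (-1/159 - 20)) = √(11934 - 3181/159) = √(1894325/159) = 5*√12047907/159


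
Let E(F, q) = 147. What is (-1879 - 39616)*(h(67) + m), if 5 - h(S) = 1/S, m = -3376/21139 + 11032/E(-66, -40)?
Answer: -98576692241990/29742573 ≈ -3.3143e+6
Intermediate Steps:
m = 33244168/443919 (m = -3376/21139 + 11032/147 = -3376*1/21139 + 11032*(1/147) = -3376/21139 + 1576/21 = 33244168/443919 ≈ 74.888)
h(S) = 5 - 1/S
(-1879 - 39616)*(h(67) + m) = (-1879 - 39616)*((5 - 1/67) + 33244168/443919) = -41495*((5 - 1*1/67) + 33244168/443919) = -41495*((5 - 1/67) + 33244168/443919) = -41495*(334/67 + 33244168/443919) = -41495*2375628202/29742573 = -98576692241990/29742573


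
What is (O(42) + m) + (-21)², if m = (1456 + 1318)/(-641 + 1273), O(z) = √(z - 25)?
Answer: 140743/316 + √17 ≈ 449.51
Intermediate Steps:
O(z) = √(-25 + z)
m = 1387/316 (m = 2774/632 = 2774*(1/632) = 1387/316 ≈ 4.3892)
(O(42) + m) + (-21)² = (√(-25 + 42) + 1387/316) + (-21)² = (√17 + 1387/316) + 441 = (1387/316 + √17) + 441 = 140743/316 + √17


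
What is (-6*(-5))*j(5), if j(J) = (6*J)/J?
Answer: 180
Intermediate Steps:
j(J) = 6
(-6*(-5))*j(5) = -6*(-5)*6 = 30*6 = 180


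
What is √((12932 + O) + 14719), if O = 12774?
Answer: 35*√33 ≈ 201.06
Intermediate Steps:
√((12932 + O) + 14719) = √((12932 + 12774) + 14719) = √(25706 + 14719) = √40425 = 35*√33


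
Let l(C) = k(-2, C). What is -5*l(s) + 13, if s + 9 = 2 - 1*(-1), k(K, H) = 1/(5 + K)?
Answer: 34/3 ≈ 11.333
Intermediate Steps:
s = -6 (s = -9 + (2 - 1*(-1)) = -9 + (2 + 1) = -9 + 3 = -6)
l(C) = 1/3 (l(C) = 1/(5 - 2) = 1/3)
-5*l(s) + 13 = -5*1/3 + 13 = -5/3 + 13 = 34/3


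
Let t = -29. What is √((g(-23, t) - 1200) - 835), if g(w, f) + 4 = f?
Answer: 2*I*√517 ≈ 45.475*I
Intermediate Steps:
g(w, f) = -4 + f
√((g(-23, t) - 1200) - 835) = √(((-4 - 29) - 1200) - 835) = √((-33 - 1200) - 835) = √(-1233 - 835) = √(-2068) = 2*I*√517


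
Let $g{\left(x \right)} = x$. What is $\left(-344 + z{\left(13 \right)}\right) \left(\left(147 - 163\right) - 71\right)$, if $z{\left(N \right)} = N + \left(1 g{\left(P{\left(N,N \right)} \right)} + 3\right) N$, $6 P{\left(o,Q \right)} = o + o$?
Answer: $20503$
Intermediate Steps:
$P{\left(o,Q \right)} = \frac{o}{3}$ ($P{\left(o,Q \right)} = \frac{o + o}{6} = \frac{2 o}{6} = \frac{o}{3}$)
$z{\left(N \right)} = N + N \left(3 + \frac{N}{3}\right)$ ($z{\left(N \right)} = N + \left(1 \frac{N}{3} + 3\right) N = N + \left(\frac{N}{3} + 3\right) N = N + \left(3 + \frac{N}{3}\right) N = N + N \left(3 + \frac{N}{3}\right)$)
$\left(-344 + z{\left(13 \right)}\right) \left(\left(147 - 163\right) - 71\right) = \left(-344 + \frac{1}{3} \cdot 13 \left(12 + 13\right)\right) \left(\left(147 - 163\right) - 71\right) = \left(-344 + \frac{1}{3} \cdot 13 \cdot 25\right) \left(-16 - 71\right) = \left(-344 + \frac{325}{3}\right) \left(-87\right) = \left(- \frac{707}{3}\right) \left(-87\right) = 20503$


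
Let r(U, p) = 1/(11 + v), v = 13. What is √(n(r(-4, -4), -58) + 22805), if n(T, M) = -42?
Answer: √22763 ≈ 150.87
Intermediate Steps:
r(U, p) = 1/24 (r(U, p) = 1/(11 + 13) = 1/24)
√(n(r(-4, -4), -58) + 22805) = √(-42 + 22805) = √22763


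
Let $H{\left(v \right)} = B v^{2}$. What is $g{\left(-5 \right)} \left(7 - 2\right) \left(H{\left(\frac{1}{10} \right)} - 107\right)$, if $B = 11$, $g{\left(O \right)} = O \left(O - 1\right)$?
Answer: $- \frac{32067}{2} \approx -16034.0$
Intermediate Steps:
$g{\left(O \right)} = O \left(-1 + O\right)$
$H{\left(v \right)} = 11 v^{2}$
$g{\left(-5 \right)} \left(7 - 2\right) \left(H{\left(\frac{1}{10} \right)} - 107\right) = - 5 \left(-1 - 5\right) \left(7 - 2\right) \left(11 \left(\frac{1}{10}\right)^{2} - 107\right) = \left(-5\right) \left(-6\right) 5 \left(\frac{11}{100} - 107\right) = 30 \cdot 5 \left(11 \cdot \frac{1}{100} - 107\right) = 150 \left(\frac{11}{100} - 107\right) = 150 \left(- \frac{10689}{100}\right) = - \frac{32067}{2}$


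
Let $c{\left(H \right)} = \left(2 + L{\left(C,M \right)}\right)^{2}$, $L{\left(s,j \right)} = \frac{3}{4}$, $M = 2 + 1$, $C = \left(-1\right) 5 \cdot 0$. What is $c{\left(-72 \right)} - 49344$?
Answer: $- \frac{789383}{16} \approx -49336.0$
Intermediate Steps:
$C = 0$ ($C = \left(-5\right) 0 = 0$)
$M = 3$
$L{\left(s,j \right)} = \frac{3}{4}$ ($L{\left(s,j \right)} = 3 \cdot \frac{1}{4} = \frac{3}{4}$)
$c{\left(H \right)} = \frac{121}{16}$ ($c{\left(H \right)} = \left(2 + \frac{3}{4}\right)^{2} = \left(\frac{11}{4}\right)^{2} = \frac{121}{16}$)
$c{\left(-72 \right)} - 49344 = \frac{121}{16} - 49344 = - \frac{789383}{16}$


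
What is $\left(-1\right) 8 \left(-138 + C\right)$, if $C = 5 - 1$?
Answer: $1072$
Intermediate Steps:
$C = 4$ ($C = 5 - 1 = 4$)
$\left(-1\right) 8 \left(-138 + C\right) = \left(-1\right) 8 \left(-138 + 4\right) = \left(-8\right) \left(-134\right) = 1072$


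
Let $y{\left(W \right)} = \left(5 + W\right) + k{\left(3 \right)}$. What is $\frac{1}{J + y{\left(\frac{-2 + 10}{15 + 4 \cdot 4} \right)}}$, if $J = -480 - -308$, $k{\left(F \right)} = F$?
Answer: $- \frac{31}{5076} \approx -0.0061072$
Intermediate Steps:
$y{\left(W \right)} = 8 + W$ ($y{\left(W \right)} = \left(5 + W\right) + 3 = 8 + W$)
$J = -172$ ($J = -480 + 308 = -172$)
$\frac{1}{J + y{\left(\frac{-2 + 10}{15 + 4 \cdot 4} \right)}} = \frac{1}{-172 + \left(8 + \frac{-2 + 10}{15 + 4 \cdot 4}\right)} = \frac{1}{-172 + \left(8 + \frac{8}{15 + 16}\right)} = \frac{1}{-172 + \left(8 + \frac{8}{31}\right)} = \frac{1}{-172 + \frac{256}{31}} = \frac{1}{- \frac{5076}{31}} = - \frac{31}{5076}$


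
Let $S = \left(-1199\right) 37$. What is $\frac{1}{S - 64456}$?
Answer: $- \frac{1}{108819} \approx -9.1896 \cdot 10^{-6}$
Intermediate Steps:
$S = -44363$
$\frac{1}{S - 64456} = \frac{1}{-44363 - 64456} = \frac{1}{-108819} = - \frac{1}{108819}$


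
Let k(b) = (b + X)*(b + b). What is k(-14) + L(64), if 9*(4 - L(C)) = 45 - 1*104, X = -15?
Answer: 7403/9 ≈ 822.56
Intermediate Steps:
L(C) = 95/9 (L(C) = 4 - (45 - 1*104)/9 = 4 - (45 - 104)/9 = 4 - 1/9*(-59) = 4 + 59/9 = 95/9)
k(b) = 2*b*(-15 + b) (k(b) = (b - 15)*(b + b) = (-15 + b)*(2*b) = 2*b*(-15 + b))
k(-14) + L(64) = 2*(-14)*(-15 - 14) + 95/9 = 2*(-14)*(-29) + 95/9 = 812 + 95/9 = 7403/9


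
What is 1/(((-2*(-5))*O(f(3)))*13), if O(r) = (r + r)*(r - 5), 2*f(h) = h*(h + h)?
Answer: 1/9360 ≈ 0.00010684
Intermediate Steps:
f(h) = h² (f(h) = (h*(h + h))/2 = (h*(2*h))/2 = (2*h²)/2 = h²)
O(r) = 2*r*(-5 + r) (O(r) = (2*r)*(-5 + r) = 2*r*(-5 + r))
1/(((-2*(-5))*O(f(3)))*13) = 1/(((-2*(-5))*(2*3²*(-5 + 3²)))*13) = 1/((10*(2*9*(-5 + 9)))*13) = 1/((10*(2*9*4))*13) = 1/((10*72)*13) = 1/(720*13) = 1/9360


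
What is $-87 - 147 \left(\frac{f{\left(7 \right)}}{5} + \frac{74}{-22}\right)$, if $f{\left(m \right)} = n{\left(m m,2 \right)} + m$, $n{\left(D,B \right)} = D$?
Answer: $- \frac{68142}{55} \approx -1238.9$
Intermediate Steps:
$f{\left(m \right)} = m + m^{2}$ ($f{\left(m \right)} = m m + m = m^{2} + m = m + m^{2}$)
$-87 - 147 \left(\frac{f{\left(7 \right)}}{5} + \frac{74}{-22}\right) = -87 - 147 \left(\frac{7 \left(1 + 7\right)}{5} + \frac{74}{-22}\right) = -87 - 147 \left(7 \cdot 8 \cdot \frac{1}{5} + 74 \left(- \frac{1}{22}\right)\right) = -87 - 147 \left(56 \cdot \frac{1}{5} - \frac{37}{11}\right) = -87 - 147 \left(\frac{56}{5} - \frac{37}{11}\right) = -87 - \frac{63357}{55} = - \frac{68142}{55}$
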